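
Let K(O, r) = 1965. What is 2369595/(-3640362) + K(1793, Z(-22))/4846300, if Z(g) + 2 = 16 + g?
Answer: -382553831239/588076212020 ≈ -0.65052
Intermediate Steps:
Z(g) = 14 + g (Z(g) = -2 + (16 + g) = 14 + g)
2369595/(-3640362) + K(1793, Z(-22))/4846300 = 2369595/(-3640362) + 1965/4846300 = 2369595*(-1/3640362) + 1965*(1/4846300) = -789865/1213454 + 393/969260 = -382553831239/588076212020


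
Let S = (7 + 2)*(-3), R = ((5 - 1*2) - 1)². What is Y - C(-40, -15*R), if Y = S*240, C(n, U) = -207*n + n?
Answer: -14720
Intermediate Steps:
R = 4 (R = ((5 - 2) - 1)² = (3 - 1)² = 2² = 4)
C(n, U) = -206*n
S = -27 (S = 9*(-3) = -27)
Y = -6480 (Y = -27*240 = -6480)
Y - C(-40, -15*R) = -6480 - (-206)*(-40) = -6480 - 1*8240 = -6480 - 8240 = -14720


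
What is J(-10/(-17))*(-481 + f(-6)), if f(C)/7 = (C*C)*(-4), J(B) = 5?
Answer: -7445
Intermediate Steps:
f(C) = -28*C² (f(C) = 7*((C*C)*(-4)) = 7*(C²*(-4)) = 7*(-4*C²) = -28*C²)
J(-10/(-17))*(-481 + f(-6)) = 5*(-481 - 28*(-6)²) = 5*(-481 - 28*36) = 5*(-481 - 1008) = 5*(-1489) = -7445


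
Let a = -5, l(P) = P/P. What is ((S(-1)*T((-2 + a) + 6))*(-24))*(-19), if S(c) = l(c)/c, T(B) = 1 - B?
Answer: -912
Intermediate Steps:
l(P) = 1
S(c) = 1/c
((S(-1)*T((-2 + a) + 6))*(-24))*(-19) = (((1 - ((-2 - 5) + 6))/(-1))*(-24))*(-19) = (-(1 - (-7 + 6))*(-24))*(-19) = (-(1 - 1*(-1))*(-24))*(-19) = (-(1 + 1)*(-24))*(-19) = (-1*2*(-24))*(-19) = -2*(-24)*(-19) = 48*(-19) = -912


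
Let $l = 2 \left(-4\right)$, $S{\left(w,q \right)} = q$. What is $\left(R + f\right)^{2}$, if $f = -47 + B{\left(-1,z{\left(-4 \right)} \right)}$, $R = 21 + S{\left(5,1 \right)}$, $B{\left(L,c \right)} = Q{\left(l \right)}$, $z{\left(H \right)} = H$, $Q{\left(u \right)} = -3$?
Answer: $784$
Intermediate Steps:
$l = -8$
$B{\left(L,c \right)} = -3$
$R = 22$ ($R = 21 + 1 = 22$)
$f = -50$ ($f = -47 - 3 = -50$)
$\left(R + f\right)^{2} = \left(22 - 50\right)^{2} = \left(-28\right)^{2} = 784$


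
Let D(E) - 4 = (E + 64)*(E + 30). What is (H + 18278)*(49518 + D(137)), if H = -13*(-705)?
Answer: 2280211427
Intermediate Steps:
D(E) = 4 + (30 + E)*(64 + E) (D(E) = 4 + (E + 64)*(E + 30) = 4 + (64 + E)*(30 + E) = 4 + (30 + E)*(64 + E))
H = 9165
(H + 18278)*(49518 + D(137)) = (9165 + 18278)*(49518 + (1924 + 137² + 94*137)) = 27443*(49518 + (1924 + 18769 + 12878)) = 27443*(49518 + 33571) = 27443*83089 = 2280211427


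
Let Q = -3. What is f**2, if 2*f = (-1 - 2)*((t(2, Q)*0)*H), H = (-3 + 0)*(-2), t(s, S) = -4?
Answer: 0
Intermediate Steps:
H = 6 (H = -3*(-2) = 6)
f = 0 (f = ((-1 - 2)*(-4*0*6))/2 = (-0*6)/2 = (-3*0)/2 = (1/2)*0 = 0)
f**2 = 0**2 = 0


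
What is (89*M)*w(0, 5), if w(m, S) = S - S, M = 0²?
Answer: 0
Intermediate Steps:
M = 0
w(m, S) = 0
(89*M)*w(0, 5) = (89*0)*0 = 0*0 = 0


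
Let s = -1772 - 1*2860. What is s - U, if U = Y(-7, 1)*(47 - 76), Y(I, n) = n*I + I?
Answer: -5038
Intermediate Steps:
Y(I, n) = I + I*n (Y(I, n) = I*n + I = I + I*n)
s = -4632 (s = -1772 - 2860 = -4632)
U = 406 (U = (-7*(1 + 1))*(47 - 76) = -7*2*(-29) = -14*(-29) = 406)
s - U = -4632 - 1*406 = -4632 - 406 = -5038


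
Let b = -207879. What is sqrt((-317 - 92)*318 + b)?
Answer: 3*I*sqrt(37549) ≈ 581.33*I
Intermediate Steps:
sqrt((-317 - 92)*318 + b) = sqrt((-317 - 92)*318 - 207879) = sqrt(-409*318 - 207879) = sqrt(-130062 - 207879) = sqrt(-337941) = 3*I*sqrt(37549)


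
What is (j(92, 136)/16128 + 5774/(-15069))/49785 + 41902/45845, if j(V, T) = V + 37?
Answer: 11266320898731461/12326589189169920 ≈ 0.91399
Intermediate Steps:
j(V, T) = 37 + V
(j(92, 136)/16128 + 5774/(-15069))/49785 + 41902/45845 = ((37 + 92)/16128 + 5774/(-15069))/49785 + 41902/45845 = (129*(1/16128) + 5774*(-1/15069))*(1/49785) + 41902*(1/45845) = (43/5376 - 5774/15069)*(1/49785) + 41902/45845 = -10131019/27003648*1/49785 + 41902/45845 = -10131019/1344376615680 + 41902/45845 = 11266320898731461/12326589189169920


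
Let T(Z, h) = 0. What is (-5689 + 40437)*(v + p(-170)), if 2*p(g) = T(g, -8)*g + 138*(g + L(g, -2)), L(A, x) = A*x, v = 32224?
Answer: 1527313592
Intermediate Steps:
p(g) = -69*g (p(g) = (0*g + 138*(g + g*(-2)))/2 = (0 + 138*(g - 2*g))/2 = (0 + 138*(-g))/2 = (0 - 138*g)/2 = (-138*g)/2 = -69*g)
(-5689 + 40437)*(v + p(-170)) = (-5689 + 40437)*(32224 - 69*(-170)) = 34748*(32224 + 11730) = 34748*43954 = 1527313592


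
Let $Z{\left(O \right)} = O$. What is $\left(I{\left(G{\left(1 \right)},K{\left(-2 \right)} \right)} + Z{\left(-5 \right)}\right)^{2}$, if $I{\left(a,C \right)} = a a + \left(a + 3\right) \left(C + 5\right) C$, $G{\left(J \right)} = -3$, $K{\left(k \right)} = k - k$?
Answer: $16$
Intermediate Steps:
$K{\left(k \right)} = 0$
$I{\left(a,C \right)} = a^{2} + C \left(3 + a\right) \left(5 + C\right)$ ($I{\left(a,C \right)} = a^{2} + \left(3 + a\right) \left(5 + C\right) C = a^{2} + C \left(3 + a\right) \left(5 + C\right)$)
$\left(I{\left(G{\left(1 \right)},K{\left(-2 \right)} \right)} + Z{\left(-5 \right)}\right)^{2} = \left(\left(\left(-3\right)^{2} + 3 \cdot 0^{2} + 15 \cdot 0 - 3 \cdot 0^{2} + 5 \cdot 0 \left(-3\right)\right) - 5\right)^{2} = \left(\left(9 + 3 \cdot 0 + 0 - 0 + 0\right) - 5\right)^{2} = \left(\left(9 + 0 + 0 + 0 + 0\right) - 5\right)^{2} = \left(9 - 5\right)^{2} = 4^{2} = 16$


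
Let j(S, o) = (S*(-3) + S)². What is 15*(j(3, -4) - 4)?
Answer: 480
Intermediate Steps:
j(S, o) = 4*S² (j(S, o) = (-3*S + S)² = (-2*S)² = 4*S²)
15*(j(3, -4) - 4) = 15*(4*3² - 4) = 15*(4*9 - 4) = 15*(36 - 4) = 15*32 = 480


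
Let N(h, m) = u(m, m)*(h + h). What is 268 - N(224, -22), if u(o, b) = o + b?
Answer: 19980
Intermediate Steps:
u(o, b) = b + o
N(h, m) = 4*h*m (N(h, m) = (m + m)*(h + h) = (2*m)*(2*h) = 4*h*m)
268 - N(224, -22) = 268 - 4*224*(-22) = 268 - 1*(-19712) = 268 + 19712 = 19980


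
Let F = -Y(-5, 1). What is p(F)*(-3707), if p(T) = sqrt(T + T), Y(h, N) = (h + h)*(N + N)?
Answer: -7414*sqrt(10) ≈ -23445.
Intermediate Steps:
Y(h, N) = 4*N*h (Y(h, N) = (2*h)*(2*N) = 4*N*h)
F = 20 (F = -4*(-5) = -1*(-20) = 20)
p(T) = sqrt(2)*sqrt(T) (p(T) = sqrt(2*T) = sqrt(2)*sqrt(T))
p(F)*(-3707) = (sqrt(2)*sqrt(20))*(-3707) = (sqrt(2)*(2*sqrt(5)))*(-3707) = (2*sqrt(10))*(-3707) = -7414*sqrt(10)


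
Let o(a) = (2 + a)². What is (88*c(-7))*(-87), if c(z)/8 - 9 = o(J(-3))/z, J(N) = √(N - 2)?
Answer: -3919872/7 + 244992*I*√5/7 ≈ -5.5998e+5 + 78260.0*I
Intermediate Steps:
J(N) = √(-2 + N)
c(z) = 72 + 8*(2 + I*√5)²/z (c(z) = 72 + 8*((2 + √(-2 - 3))²/z) = 72 + 8*((2 + √(-5))²/z) = 72 + 8*((2 + I*√5)²/z) = 72 + 8*(2 + I*√5)²/z)
(88*c(-7))*(-87) = (88*(8*(-1 + 9*(-7) + 4*I*√5)/(-7)))*(-87) = (88*(8*(-⅐)*(-1 - 63 + 4*I*√5)))*(-87) = (88*(8*(-⅐)*(-64 + 4*I*√5)))*(-87) = (88*(512/7 - 32*I*√5/7))*(-87) = (45056/7 - 2816*I*√5/7)*(-87) = -3919872/7 + 244992*I*√5/7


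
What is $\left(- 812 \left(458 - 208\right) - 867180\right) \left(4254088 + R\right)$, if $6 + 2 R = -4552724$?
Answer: $-2116519600140$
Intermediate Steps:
$R = -2276365$ ($R = -3 + \frac{1}{2} \left(-4552724\right) = -3 - 2276362 = -2276365$)
$\left(- 812 \left(458 - 208\right) - 867180\right) \left(4254088 + R\right) = \left(- 812 \left(458 - 208\right) - 867180\right) \left(4254088 - 2276365\right) = \left(\left(-812\right) 250 - 867180\right) 1977723 = \left(-203000 - 867180\right) 1977723 = \left(-1070180\right) 1977723 = -2116519600140$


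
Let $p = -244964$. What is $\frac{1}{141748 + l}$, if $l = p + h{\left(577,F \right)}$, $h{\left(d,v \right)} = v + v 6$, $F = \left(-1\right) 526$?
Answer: $- \frac{1}{106898} \approx -9.3547 \cdot 10^{-6}$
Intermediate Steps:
$F = -526$
$h{\left(d,v \right)} = 7 v$ ($h{\left(d,v \right)} = v + 6 v = 7 v$)
$l = -248646$ ($l = -244964 + 7 \left(-526\right) = -244964 - 3682 = -248646$)
$\frac{1}{141748 + l} = \frac{1}{141748 - 248646} = \frac{1}{-106898} = - \frac{1}{106898}$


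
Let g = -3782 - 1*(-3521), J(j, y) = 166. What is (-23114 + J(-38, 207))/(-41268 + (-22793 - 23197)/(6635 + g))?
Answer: 73135276/131544111 ≈ 0.55597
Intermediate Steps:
g = -261 (g = -3782 + 3521 = -261)
(-23114 + J(-38, 207))/(-41268 + (-22793 - 23197)/(6635 + g)) = (-23114 + 166)/(-41268 + (-22793 - 23197)/(6635 - 261)) = -22948/(-41268 - 45990/6374) = -22948/(-41268 - 45990*1/6374) = -22948/(-41268 - 22995/3187) = -22948/(-131544111/3187) = -22948*(-3187/131544111) = 73135276/131544111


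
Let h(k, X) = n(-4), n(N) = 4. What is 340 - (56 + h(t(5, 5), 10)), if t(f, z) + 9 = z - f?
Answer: 280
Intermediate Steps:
t(f, z) = -9 + z - f (t(f, z) = -9 + (z - f) = -9 + z - f)
h(k, X) = 4
340 - (56 + h(t(5, 5), 10)) = 340 - (56 + 4) = 340 - 1*60 = 340 - 60 = 280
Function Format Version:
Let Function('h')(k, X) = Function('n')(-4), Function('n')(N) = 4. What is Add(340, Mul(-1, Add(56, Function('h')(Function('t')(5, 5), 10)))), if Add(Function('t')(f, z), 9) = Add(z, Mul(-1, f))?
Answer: 280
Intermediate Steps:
Function('t')(f, z) = Add(-9, z, Mul(-1, f)) (Function('t')(f, z) = Add(-9, Add(z, Mul(-1, f))) = Add(-9, z, Mul(-1, f)))
Function('h')(k, X) = 4
Add(340, Mul(-1, Add(56, Function('h')(Function('t')(5, 5), 10)))) = Add(340, Mul(-1, Add(56, 4))) = Add(340, Mul(-1, 60)) = Add(340, -60) = 280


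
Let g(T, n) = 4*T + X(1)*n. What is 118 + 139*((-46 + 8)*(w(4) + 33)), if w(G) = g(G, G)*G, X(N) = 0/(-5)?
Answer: -512236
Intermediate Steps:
X(N) = 0 (X(N) = 0*(-1/5) = 0)
g(T, n) = 4*T (g(T, n) = 4*T + 0*n = 4*T + 0 = 4*T)
w(G) = 4*G**2 (w(G) = (4*G)*G = 4*G**2)
118 + 139*((-46 + 8)*(w(4) + 33)) = 118 + 139*((-46 + 8)*(4*4**2 + 33)) = 118 + 139*(-38*(4*16 + 33)) = 118 + 139*(-38*(64 + 33)) = 118 + 139*(-38*97) = 118 + 139*(-3686) = 118 - 512354 = -512236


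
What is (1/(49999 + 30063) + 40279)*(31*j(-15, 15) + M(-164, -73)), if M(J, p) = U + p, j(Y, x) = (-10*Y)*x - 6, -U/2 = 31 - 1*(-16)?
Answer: 223792646098703/80062 ≈ 2.7952e+9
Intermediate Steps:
U = -94 (U = -2*(31 - 1*(-16)) = -2*(31 + 16) = -2*47 = -94)
j(Y, x) = -6 - 10*Y*x (j(Y, x) = -10*Y*x - 6 = -6 - 10*Y*x)
M(J, p) = -94 + p
(1/(49999 + 30063) + 40279)*(31*j(-15, 15) + M(-164, -73)) = (1/(49999 + 30063) + 40279)*(31*(-6 - 10*(-15)*15) + (-94 - 73)) = (1/80062 + 40279)*(31*(-6 + 2250) - 167) = (1/80062 + 40279)*(31*2244 - 167) = 3224817299*(69564 - 167)/80062 = (3224817299/80062)*69397 = 223792646098703/80062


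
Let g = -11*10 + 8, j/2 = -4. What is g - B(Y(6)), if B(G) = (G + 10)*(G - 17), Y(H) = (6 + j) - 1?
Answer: 38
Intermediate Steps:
j = -8 (j = 2*(-4) = -8)
Y(H) = -3 (Y(H) = (6 - 8) - 1 = -2 - 1 = -3)
B(G) = (-17 + G)*(10 + G) (B(G) = (10 + G)*(-17 + G) = (-17 + G)*(10 + G))
g = -102 (g = -110 + 8 = -102)
g - B(Y(6)) = -102 - (-170 + (-3)² - 7*(-3)) = -102 - (-170 + 9 + 21) = -102 - 1*(-140) = -102 + 140 = 38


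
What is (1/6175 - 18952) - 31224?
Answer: -309836799/6175 ≈ -50176.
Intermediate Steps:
(1/6175 - 18952) - 31224 = -117028599/6175 - 31224 = -309836799/6175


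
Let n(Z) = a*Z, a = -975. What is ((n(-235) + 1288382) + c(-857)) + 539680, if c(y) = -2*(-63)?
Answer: 2057313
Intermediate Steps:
c(y) = 126
n(Z) = -975*Z
((n(-235) + 1288382) + c(-857)) + 539680 = ((-975*(-235) + 1288382) + 126) + 539680 = ((229125 + 1288382) + 126) + 539680 = (1517507 + 126) + 539680 = 1517633 + 539680 = 2057313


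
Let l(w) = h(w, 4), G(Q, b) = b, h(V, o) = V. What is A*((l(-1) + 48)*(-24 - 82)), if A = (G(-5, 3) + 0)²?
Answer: -44838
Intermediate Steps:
l(w) = w
A = 9 (A = (3 + 0)² = 3² = 9)
A*((l(-1) + 48)*(-24 - 82)) = 9*((-1 + 48)*(-24 - 82)) = 9*(47*(-106)) = 9*(-4982) = -44838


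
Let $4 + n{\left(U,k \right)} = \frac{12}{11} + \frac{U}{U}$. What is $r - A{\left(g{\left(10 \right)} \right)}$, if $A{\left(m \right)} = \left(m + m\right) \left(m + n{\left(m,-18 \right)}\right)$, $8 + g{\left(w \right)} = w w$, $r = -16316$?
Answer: $- \frac{361820}{11} \approx -32893.0$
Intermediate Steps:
$g{\left(w \right)} = -8 + w^{2}$ ($g{\left(w \right)} = -8 + w w = -8 + w^{2}$)
$n{\left(U,k \right)} = - \frac{21}{11}$ ($n{\left(U,k \right)} = -4 + \left(\frac{12}{11} + \frac{U}{U}\right) = -4 + \left(12 \cdot \frac{1}{11} + 1\right) = -4 + \left(\frac{12}{11} + 1\right) = -4 + \frac{23}{11} = - \frac{21}{11}$)
$A{\left(m \right)} = 2 m \left(- \frac{21}{11} + m\right)$ ($A{\left(m \right)} = \left(m + m\right) \left(m - \frac{21}{11}\right) = 2 m \left(- \frac{21}{11} + m\right)$)
$r - A{\left(g{\left(10 \right)} \right)} = -16316 - \frac{2 \left(-8 + 10^{2}\right) \left(-21 + 11 \left(-8 + 10^{2}\right)\right)}{11} = -16316 - \frac{2 \left(-8 + 100\right) \left(-21 + 11 \left(-8 + 100\right)\right)}{11} = -16316 - \frac{2}{11} \cdot 92 \left(-21 + 11 \cdot 92\right) = -16316 - \frac{2}{11} \cdot 92 \left(-21 + 1012\right) = -16316 - \frac{2}{11} \cdot 92 \cdot 991 = -16316 - \frac{182344}{11} = - \frac{361820}{11}$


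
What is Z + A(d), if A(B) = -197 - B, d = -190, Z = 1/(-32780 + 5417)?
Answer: -191542/27363 ≈ -7.0000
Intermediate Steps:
Z = -1/27363 (Z = 1/(-27363) = -1/27363 ≈ -3.6546e-5)
Z + A(d) = -1/27363 + (-197 - 1*(-190)) = -1/27363 + (-197 + 190) = -1/27363 - 7 = -191542/27363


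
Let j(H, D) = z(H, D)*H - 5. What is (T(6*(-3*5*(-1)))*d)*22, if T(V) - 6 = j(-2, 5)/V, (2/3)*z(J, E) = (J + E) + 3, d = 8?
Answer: 45496/45 ≈ 1011.0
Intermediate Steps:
z(J, E) = 9/2 + 3*E/2 + 3*J/2 (z(J, E) = 3*((J + E) + 3)/2 = 3*((E + J) + 3)/2 = 3*(3 + E + J)/2 = 9/2 + 3*E/2 + 3*J/2)
j(H, D) = -5 + H*(9/2 + 3*D/2 + 3*H/2) (j(H, D) = (9/2 + 3*D/2 + 3*H/2)*H - 5 = H*(9/2 + 3*D/2 + 3*H/2) - 5 = -5 + H*(9/2 + 3*D/2 + 3*H/2))
T(V) = 6 - 23/V (T(V) = 6 + (-5 + (3/2)*(-2)*(3 + 5 - 2))/V = 6 + (-5 + (3/2)*(-2)*6)/V = 6 + (-5 - 18)/V = 6 - 23/V)
(T(6*(-3*5*(-1)))*d)*22 = ((6 - 23/(6*(-3*5*(-1))))*8)*22 = ((6 - 23/(6*(-15*(-1))))*8)*22 = ((6 - 23/(6*15))*8)*22 = ((6 - 23/90)*8)*22 = ((517/90)*8)*22 = (2068/45)*22 = 45496/45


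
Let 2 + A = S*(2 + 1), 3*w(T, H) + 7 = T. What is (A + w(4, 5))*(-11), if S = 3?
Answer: -66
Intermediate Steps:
w(T, H) = -7/3 + T/3
A = 7 (A = -2 + 3*(2 + 1) = -2 + 3*3 = -2 + 9 = 7)
(A + w(4, 5))*(-11) = (7 + (-7/3 + (⅓)*4))*(-11) = (7 + (-7/3 + 4/3))*(-11) = (7 - 1)*(-11) = 6*(-11) = -66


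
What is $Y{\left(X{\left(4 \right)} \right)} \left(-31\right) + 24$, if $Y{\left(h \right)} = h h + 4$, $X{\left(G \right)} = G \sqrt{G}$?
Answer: $-2084$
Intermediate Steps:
$X{\left(G \right)} = G^{\frac{3}{2}}$
$Y{\left(h \right)} = 4 + h^{2}$ ($Y{\left(h \right)} = h^{2} + 4 = 4 + h^{2}$)
$Y{\left(X{\left(4 \right)} \right)} \left(-31\right) + 24 = \left(4 + \left(4^{\frac{3}{2}}\right)^{2}\right) \left(-31\right) + 24 = \left(4 + 8^{2}\right) \left(-31\right) + 24 = \left(4 + 64\right) \left(-31\right) + 24 = 68 \left(-31\right) + 24 = -2108 + 24 = -2084$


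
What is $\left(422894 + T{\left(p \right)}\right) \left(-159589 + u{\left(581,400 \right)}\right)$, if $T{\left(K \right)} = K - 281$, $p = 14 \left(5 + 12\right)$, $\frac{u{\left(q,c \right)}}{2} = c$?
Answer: $-67144087439$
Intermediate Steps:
$u{\left(q,c \right)} = 2 c$
$p = 238$ ($p = 14 \cdot 17 = 238$)
$T{\left(K \right)} = -281 + K$ ($T{\left(K \right)} = K - 281 = -281 + K$)
$\left(422894 + T{\left(p \right)}\right) \left(-159589 + u{\left(581,400 \right)}\right) = \left(422894 + \left(-281 + 238\right)\right) \left(-159589 + 2 \cdot 400\right) = \left(422894 - 43\right) \left(-159589 + 800\right) = 422851 \left(-158789\right) = -67144087439$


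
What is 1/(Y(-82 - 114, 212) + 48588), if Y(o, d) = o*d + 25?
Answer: 1/7061 ≈ 0.00014162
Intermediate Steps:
Y(o, d) = 25 + d*o (Y(o, d) = d*o + 25 = 25 + d*o)
1/(Y(-82 - 114, 212) + 48588) = 1/((25 + 212*(-82 - 114)) + 48588) = 1/((25 + 212*(-196)) + 48588) = 1/((25 - 41552) + 48588) = 1/(-41527 + 48588) = 1/7061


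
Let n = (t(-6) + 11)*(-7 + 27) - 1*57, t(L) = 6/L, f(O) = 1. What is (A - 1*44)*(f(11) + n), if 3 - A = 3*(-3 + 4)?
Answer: -6336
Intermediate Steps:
A = 0 (A = 3 - 3*(-3 + 4) = 3 - 3 = 0)
n = 143 (n = (6/(-6) + 11)*(-7 + 27) - 1*57 = (6*(-1/6) + 11)*20 - 57 = (-1 + 11)*20 - 57 = 10*20 - 57 = 200 - 57 = 143)
(A - 1*44)*(f(11) + n) = (0 - 1*44)*(1 + 143) = (0 - 44)*144 = -44*144 = -6336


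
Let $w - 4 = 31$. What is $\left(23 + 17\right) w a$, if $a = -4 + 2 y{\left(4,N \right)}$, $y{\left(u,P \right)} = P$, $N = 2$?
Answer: $0$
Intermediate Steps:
$w = 35$ ($w = 4 + 31 = 35$)
$a = 0$ ($a = -4 + 2 \cdot 2 = -4 + 4 = 0$)
$\left(23 + 17\right) w a = \left(23 + 17\right) 35 \cdot 0 = 40 \cdot 35 \cdot 0 = 1400 \cdot 0 = 0$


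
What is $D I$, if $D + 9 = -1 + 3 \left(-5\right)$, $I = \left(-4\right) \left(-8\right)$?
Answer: $-800$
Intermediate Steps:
$I = 32$
$D = -25$ ($D = -9 + \left(-1 + 3 \left(-5\right)\right) = -9 - 16 = -25$)
$D I = \left(-25\right) 32 = -800$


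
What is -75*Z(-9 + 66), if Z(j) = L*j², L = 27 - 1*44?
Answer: 4142475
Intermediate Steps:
L = -17 (L = 27 - 44 = -17)
Z(j) = -17*j²
-75*Z(-9 + 66) = -(-1275)*(-9 + 66)² = -(-1275)*57² = -(-1275)*3249 = -75*(-55233) = 4142475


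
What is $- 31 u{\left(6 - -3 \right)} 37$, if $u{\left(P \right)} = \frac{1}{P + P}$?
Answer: $- \frac{1147}{18} \approx -63.722$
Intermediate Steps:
$u{\left(P \right)} = \frac{1}{2 P}$
$- 31 u{\left(6 - -3 \right)} 37 = - 31 \frac{1}{2 \left(6 - -3\right)} 37 = - 31 \frac{1}{2 \left(6 + 3\right)} 37 = - 31 \frac{1}{2 \cdot 9} \cdot 37 = - 31 \cdot \frac{1}{2} \cdot \frac{1}{9} \cdot 37 = \left(-31\right) \frac{1}{18} \cdot 37 = \left(- \frac{31}{18}\right) 37 = - \frac{1147}{18}$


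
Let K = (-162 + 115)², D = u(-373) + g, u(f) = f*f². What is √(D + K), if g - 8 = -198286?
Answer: I*√52091186 ≈ 7217.4*I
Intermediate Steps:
u(f) = f³
g = -198278 (g = 8 - 198286 = -198278)
D = -52093395 (D = (-373)³ - 198278 = -51895117 - 198278 = -52093395)
K = 2209 (K = (-47)² = 2209)
√(D + K) = √(-52093395 + 2209) = √(-52091186) = I*√52091186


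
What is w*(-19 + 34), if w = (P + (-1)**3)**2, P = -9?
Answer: 1500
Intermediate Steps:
w = 100 (w = (-9 + (-1)**3)**2 = (-9 - 1)**2 = (-10)**2 = 100)
w*(-19 + 34) = 100*(-19 + 34) = 100*15 = 1500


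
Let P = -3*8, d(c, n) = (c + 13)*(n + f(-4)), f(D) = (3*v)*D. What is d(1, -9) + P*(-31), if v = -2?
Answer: 954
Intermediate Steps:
f(D) = -6*D (f(D) = (3*(-2))*D = -6*D)
d(c, n) = (13 + c)*(24 + n) (d(c, n) = (c + 13)*(n - 6*(-4)) = (13 + c)*(n + 24) = (13 + c)*(24 + n))
P = -24
d(1, -9) + P*(-31) = (312 + 13*(-9) + 24*1 + 1*(-9)) - 24*(-31) = (312 - 117 + 24 - 9) + 744 = 210 + 744 = 954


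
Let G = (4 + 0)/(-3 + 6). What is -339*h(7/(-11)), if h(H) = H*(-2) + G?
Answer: -9718/11 ≈ -883.45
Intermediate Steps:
G = 4/3 ≈ 1.3333
h(H) = 4/3 - 2*H (h(H) = H*(-2) + 4/3 = -2*H + 4/3 = 4/3 - 2*H)
-339*h(7/(-11)) = -339*(4/3 - 14/(-11)) = -339*(4/3 - 14*(-1)/11) = -339*(4/3 - 2*(-7/11)) = -339*(4/3 + 14/11) = -339*86/33 = -9718/11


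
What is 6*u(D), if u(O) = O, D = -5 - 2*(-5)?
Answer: 30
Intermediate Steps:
D = 5 (D = -5 + 10 = 5)
6*u(D) = 6*5 = 30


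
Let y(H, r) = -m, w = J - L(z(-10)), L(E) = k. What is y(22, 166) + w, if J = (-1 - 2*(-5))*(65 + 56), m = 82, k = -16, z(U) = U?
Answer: 1023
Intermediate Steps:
L(E) = -16
J = 1089 (J = (-1 + 10)*121 = 9*121 = 1089)
w = 1105 (w = 1089 - 1*(-16) = 1089 + 16 = 1105)
y(H, r) = -82 (y(H, r) = -1*82 = -82)
y(22, 166) + w = -82 + 1105 = 1023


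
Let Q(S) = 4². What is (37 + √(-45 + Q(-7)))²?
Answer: (37 + I*√29)² ≈ 1340.0 + 398.5*I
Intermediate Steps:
Q(S) = 16
(37 + √(-45 + Q(-7)))² = (37 + √(-45 + 16))² = (37 + √(-29))² = (37 + I*√29)²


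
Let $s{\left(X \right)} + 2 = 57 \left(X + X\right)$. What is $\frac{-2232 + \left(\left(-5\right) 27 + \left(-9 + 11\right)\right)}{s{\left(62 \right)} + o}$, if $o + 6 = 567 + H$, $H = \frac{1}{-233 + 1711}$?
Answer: $- \frac{3495470}{11272707} \approx -0.31008$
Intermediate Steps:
$H = \frac{1}{1478} \approx 0.00067659$
$s{\left(X \right)} = -2 + 114 X$ ($s{\left(X \right)} = -2 + 57 \left(X + X\right) = -2 + 57 \cdot 2 X = -2 + 114 X$)
$o = \frac{829159}{1478}$ ($o = -6 + \left(567 + \frac{1}{1478}\right) = -6 + \frac{838027}{1478} = \frac{829159}{1478} \approx 561.0$)
$\frac{-2232 + \left(\left(-5\right) 27 + \left(-9 + 11\right)\right)}{s{\left(62 \right)} + o} = \frac{-2232 + \left(\left(-5\right) 27 + \left(-9 + 11\right)\right)}{\left(-2 + 114 \cdot 62\right) + \frac{829159}{1478}} = \frac{-2232 + \left(-135 + 2\right)}{\left(-2 + 7068\right) + \frac{829159}{1478}} = \frac{-2232 - 133}{7066 + \frac{829159}{1478}} = - \frac{2365}{\frac{11272707}{1478}} = \left(-2365\right) \frac{1478}{11272707} = - \frac{3495470}{11272707}$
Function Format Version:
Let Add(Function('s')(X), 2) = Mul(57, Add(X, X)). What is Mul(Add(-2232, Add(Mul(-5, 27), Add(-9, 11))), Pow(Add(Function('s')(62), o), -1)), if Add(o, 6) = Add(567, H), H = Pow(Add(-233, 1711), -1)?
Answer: Rational(-3495470, 11272707) ≈ -0.31008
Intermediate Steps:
H = Rational(1, 1478) (H = Pow(1478, -1) = Rational(1, 1478) ≈ 0.00067659)
Function('s')(X) = Add(-2, Mul(114, X)) (Function('s')(X) = Add(-2, Mul(57, Add(X, X))) = Add(-2, Mul(57, Mul(2, X))) = Add(-2, Mul(114, X)))
o = Rational(829159, 1478) (o = Add(-6, Add(567, Rational(1, 1478))) = Add(-6, Rational(838027, 1478)) = Rational(829159, 1478) ≈ 561.00)
Mul(Add(-2232, Add(Mul(-5, 27), Add(-9, 11))), Pow(Add(Function('s')(62), o), -1)) = Mul(Add(-2232, Add(Mul(-5, 27), Add(-9, 11))), Pow(Add(Add(-2, Mul(114, 62)), Rational(829159, 1478)), -1)) = Mul(Add(-2232, Add(-135, 2)), Pow(Add(Add(-2, 7068), Rational(829159, 1478)), -1)) = Mul(Add(-2232, -133), Pow(Add(7066, Rational(829159, 1478)), -1)) = Mul(-2365, Pow(Rational(11272707, 1478), -1)) = Mul(-2365, Rational(1478, 11272707)) = Rational(-3495470, 11272707)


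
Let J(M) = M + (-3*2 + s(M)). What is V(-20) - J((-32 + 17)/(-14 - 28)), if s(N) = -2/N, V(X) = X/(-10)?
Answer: 927/70 ≈ 13.243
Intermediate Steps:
V(X) = -X/10 (V(X) = X*(-1/10) = -X/10)
J(M) = -6 + M - 2/M (J(M) = M + (-3*2 - 2/M) = M + (-6 - 2/M) = -6 + M - 2/M)
V(-20) - J((-32 + 17)/(-14 - 28)) = -1/10*(-20) - (-6 + (-32 + 17)/(-14 - 28) - 2*(-14 - 28)/(-32 + 17)) = 2 - (-6 - 15/(-42) - 2/((-15/(-42)))) = 2 - (-6 - 15*(-1/42) - 2/((-15*(-1/42)))) = 2 - (-6 + 5/14 - 2/5/14) = 2 - (-6 + 5/14 - 2*14/5) = 2 - (-6 + 5/14 - 28/5) = 2 - 1*(-787/70) = 2 + 787/70 = 927/70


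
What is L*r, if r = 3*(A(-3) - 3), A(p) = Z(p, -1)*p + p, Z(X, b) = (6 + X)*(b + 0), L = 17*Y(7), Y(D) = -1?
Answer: -153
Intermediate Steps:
L = -17 (L = 17*(-1) = -17)
Z(X, b) = b*(6 + X) (Z(X, b) = (6 + X)*b = b*(6 + X))
A(p) = p + p*(-6 - p) (A(p) = (-(6 + p))*p + p = (-6 - p)*p + p = p*(-6 - p) + p = p + p*(-6 - p))
r = 9 (r = 3*(-1*(-3)*(5 - 3) - 3) = 3*(-1*(-3)*2 - 3) = 3*(6 - 3) = 3*3 = 9)
L*r = -17*9 = -153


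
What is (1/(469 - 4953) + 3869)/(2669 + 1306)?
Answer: 1156573/1188260 ≈ 0.97333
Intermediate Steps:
(1/(469 - 4953) + 3869)/(2669 + 1306) = (1/(-4484) + 3869)/3975 = (-1/4484 + 3869)*(1/3975) = (17348595/4484)*(1/3975) = 1156573/1188260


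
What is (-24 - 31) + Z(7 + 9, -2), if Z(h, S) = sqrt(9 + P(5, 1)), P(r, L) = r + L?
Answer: -55 + sqrt(15) ≈ -51.127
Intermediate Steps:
P(r, L) = L + r
Z(h, S) = sqrt(15) (Z(h, S) = sqrt(9 + (1 + 5)) = sqrt(9 + 6) = sqrt(15))
(-24 - 31) + Z(7 + 9, -2) = (-24 - 31) + sqrt(15) = -55 + sqrt(15)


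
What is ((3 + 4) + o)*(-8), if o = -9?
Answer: 16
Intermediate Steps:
((3 + 4) + o)*(-8) = ((3 + 4) - 9)*(-8) = (7 - 9)*(-8) = -2*(-8) = 16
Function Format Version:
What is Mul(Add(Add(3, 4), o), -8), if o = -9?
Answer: 16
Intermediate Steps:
Mul(Add(Add(3, 4), o), -8) = Mul(Add(Add(3, 4), -9), -8) = Mul(Add(7, -9), -8) = Mul(-2, -8) = 16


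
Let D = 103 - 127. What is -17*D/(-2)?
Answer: -204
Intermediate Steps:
D = -24
-17*D/(-2) = -(-408)/(-2) = -(-408)*(-1)/2 = -17*12 = -204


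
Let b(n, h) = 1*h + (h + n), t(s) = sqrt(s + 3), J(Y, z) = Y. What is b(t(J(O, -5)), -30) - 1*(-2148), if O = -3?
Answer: 2088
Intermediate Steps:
t(s) = sqrt(3 + s)
b(n, h) = n + 2*h (b(n, h) = h + (h + n) = n + 2*h)
b(t(J(O, -5)), -30) - 1*(-2148) = (sqrt(3 - 3) + 2*(-30)) - 1*(-2148) = (sqrt(0) - 60) + 2148 = (0 - 60) + 2148 = -60 + 2148 = 2088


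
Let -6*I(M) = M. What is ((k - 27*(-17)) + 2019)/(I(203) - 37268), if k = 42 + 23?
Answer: -15258/223811 ≈ -0.068174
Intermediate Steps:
I(M) = -M/6
k = 65
((k - 27*(-17)) + 2019)/(I(203) - 37268) = ((65 - 27*(-17)) + 2019)/(-⅙*203 - 37268) = ((65 + 459) + 2019)/(-203/6 - 37268) = (524 + 2019)/(-223811/6) = 2543*(-6/223811) = -15258/223811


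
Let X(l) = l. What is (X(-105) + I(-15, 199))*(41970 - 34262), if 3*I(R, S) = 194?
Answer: -932668/3 ≈ -3.1089e+5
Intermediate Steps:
I(R, S) = 194/3 (I(R, S) = (⅓)*194 = 194/3)
(X(-105) + I(-15, 199))*(41970 - 34262) = (-105 + 194/3)*(41970 - 34262) = -121/3*7708 = -932668/3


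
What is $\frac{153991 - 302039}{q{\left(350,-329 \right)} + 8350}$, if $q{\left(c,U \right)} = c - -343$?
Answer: $- \frac{148048}{9043} \approx -16.372$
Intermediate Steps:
$q{\left(c,U \right)} = 343 + c$ ($q{\left(c,U \right)} = c + 343 = 343 + c$)
$\frac{153991 - 302039}{q{\left(350,-329 \right)} + 8350} = \frac{153991 - 302039}{\left(343 + 350\right) + 8350} = \frac{153991 - 302039}{693 + 8350} = \frac{153991 - 302039}{9043} = \left(-148048\right) \frac{1}{9043} = - \frac{148048}{9043}$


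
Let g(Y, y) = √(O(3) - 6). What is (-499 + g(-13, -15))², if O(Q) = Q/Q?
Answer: (499 - I*√5)² ≈ 2.49e+5 - 2232.0*I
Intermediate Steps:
O(Q) = 1
g(Y, y) = I*√5 (g(Y, y) = √(1 - 6) = √(-5) = I*√5)
(-499 + g(-13, -15))² = (-499 + I*√5)²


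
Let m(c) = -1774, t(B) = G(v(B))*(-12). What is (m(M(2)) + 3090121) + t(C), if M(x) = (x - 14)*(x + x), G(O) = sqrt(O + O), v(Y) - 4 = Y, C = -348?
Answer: 3088347 - 48*I*sqrt(43) ≈ 3.0883e+6 - 314.76*I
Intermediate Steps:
v(Y) = 4 + Y
G(O) = sqrt(2)*sqrt(O) (G(O) = sqrt(2*O) = sqrt(2)*sqrt(O))
t(B) = -12*sqrt(2)*sqrt(4 + B) (t(B) = (sqrt(2)*sqrt(4 + B))*(-12) = -12*sqrt(2)*sqrt(4 + B))
M(x) = 2*x*(-14 + x) (M(x) = (-14 + x)*(2*x) = 2*x*(-14 + x))
(m(M(2)) + 3090121) + t(C) = (-1774 + 3090121) - 12*sqrt(8 + 2*(-348)) = 3088347 - 12*sqrt(8 - 696) = 3088347 - 48*I*sqrt(43)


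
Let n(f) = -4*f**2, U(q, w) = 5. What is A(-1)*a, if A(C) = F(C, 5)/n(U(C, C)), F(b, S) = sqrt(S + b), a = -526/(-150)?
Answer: -263/3750 ≈ -0.070133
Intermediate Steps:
a = 263/75 (a = -526*(-1/150) = 263/75 ≈ 3.5067)
A(C) = -sqrt(5 + C)/100 (A(C) = sqrt(5 + C)/((-4*5**2)) = sqrt(5 + C)/((-4*25)) = sqrt(5 + C)/(-100) = sqrt(5 + C)*(-1/100) = -sqrt(5 + C)/100)
A(-1)*a = -sqrt(5 - 1)/100*(263/75) = -sqrt(4)/100*(263/75) = -1/100*2*(263/75) = -1/50*263/75 = -263/3750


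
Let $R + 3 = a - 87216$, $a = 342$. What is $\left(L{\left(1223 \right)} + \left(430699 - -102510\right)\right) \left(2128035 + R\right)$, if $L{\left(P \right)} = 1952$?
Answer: $1092348156438$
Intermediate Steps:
$R = -86877$ ($R = -3 + \left(342 - 87216\right) = -3 - 86874 = -86877$)
$\left(L{\left(1223 \right)} + \left(430699 - -102510\right)\right) \left(2128035 + R\right) = \left(1952 + \left(430699 - -102510\right)\right) \left(2128035 - 86877\right) = \left(1952 + \left(430699 + 102510\right)\right) 2041158 = \left(1952 + 533209\right) 2041158 = 535161 \cdot 2041158 = 1092348156438$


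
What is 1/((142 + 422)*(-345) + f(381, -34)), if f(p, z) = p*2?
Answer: -1/193818 ≈ -5.1595e-6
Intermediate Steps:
f(p, z) = 2*p
1/((142 + 422)*(-345) + f(381, -34)) = 1/((142 + 422)*(-345) + 2*381) = 1/(564*(-345) + 762) = 1/(-194580 + 762) = 1/(-193818) = -1/193818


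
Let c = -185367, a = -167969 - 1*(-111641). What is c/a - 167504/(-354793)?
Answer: 25067359781/6661593368 ≈ 3.7630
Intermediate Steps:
a = -56328 (a = -167969 + 111641 = -56328)
c/a - 167504/(-354793) = -185367/(-56328) - 167504/(-354793) = -185367*(-1/56328) - 167504*(-1/354793) = 61789/18776 + 167504/354793 = 25067359781/6661593368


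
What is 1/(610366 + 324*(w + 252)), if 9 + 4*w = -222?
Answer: 1/673303 ≈ 1.4852e-6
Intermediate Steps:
w = -231/4 (w = -9/4 + (1/4)*(-222) = -9/4 - 111/2 = -231/4 ≈ -57.750)
1/(610366 + 324*(w + 252)) = 1/(610366 + 324*(-231/4 + 252)) = 1/(610366 + 324*(777/4)) = 1/(610366 + 62937) = 1/673303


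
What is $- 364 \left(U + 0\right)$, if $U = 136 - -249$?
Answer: $-140140$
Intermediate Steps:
$U = 385$ ($U = 136 + 249 = 385$)
$- 364 \left(U + 0\right) = - 364 \left(385 + 0\right) = \left(-364\right) 385 = -140140$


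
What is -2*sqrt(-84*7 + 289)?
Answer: -2*I*sqrt(299) ≈ -34.583*I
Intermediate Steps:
-2*sqrt(-84*7 + 289) = -2*sqrt(-588 + 289) = -2*I*sqrt(299)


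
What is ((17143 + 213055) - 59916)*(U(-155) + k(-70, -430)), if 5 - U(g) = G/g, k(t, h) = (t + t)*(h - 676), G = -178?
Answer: 4086903714754/155 ≈ 2.6367e+10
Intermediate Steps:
k(t, h) = 2*t*(-676 + h) (k(t, h) = (2*t)*(-676 + h) = 2*t*(-676 + h))
U(g) = 5 + 178/g (U(g) = 5 - (-178)/g = 5 + 178/g)
((17143 + 213055) - 59916)*(U(-155) + k(-70, -430)) = ((17143 + 213055) - 59916)*((5 + 178/(-155)) + 2*(-70)*(-676 - 430)) = (230198 - 59916)*((5 + 178*(-1/155)) + 2*(-70)*(-1106)) = 170282*((5 - 178/155) + 154840) = 170282*(597/155 + 154840) = 170282*(24000797/155) = 4086903714754/155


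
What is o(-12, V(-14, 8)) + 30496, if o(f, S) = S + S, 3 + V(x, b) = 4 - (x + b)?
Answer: 30510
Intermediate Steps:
V(x, b) = 1 - b - x (V(x, b) = -3 + (4 - (x + b)) = -3 + (4 - (b + x)) = -3 + (4 + (-b - x)) = -3 + (4 - b - x) = 1 - b - x)
o(f, S) = 2*S
o(-12, V(-14, 8)) + 30496 = 2*(1 - 1*8 - 1*(-14)) + 30496 = 2*(1 - 8 + 14) + 30496 = 2*7 + 30496 = 14 + 30496 = 30510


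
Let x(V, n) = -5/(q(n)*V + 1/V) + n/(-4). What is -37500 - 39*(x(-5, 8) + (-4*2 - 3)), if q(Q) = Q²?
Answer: -59226768/1601 ≈ -36994.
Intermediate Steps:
x(V, n) = -5/(1/V + V*n²) - n/4 (x(V, n) = -5/(n²*V + 1/V) + n/(-4) = -5/(V*n² + 1/V) + n*(-¼) = -5/(1/V + V*n²) - n/4)
-37500 - 39*(x(-5, 8) + (-4*2 - 3)) = -37500 - 39*((-1*8 - 20*(-5) - 1*(-5)²*8³)/(4*(1 + (-5)²*8²)) + (-4*2 - 3)) = -37500 - 39*((-8 + 100 - 1*25*512)/(4*(1 + 25*64)) + (-8 - 3)) = -37500 - 39*((-8 + 100 - 12800)/(4*(1 + 1600)) - 11) = -37500 - 39*((¼)*(-12708)/1601 - 11) = -37500 - 39*((¼)*(1/1601)*(-12708) - 11) = -37500 - 39*(-3177/1601 - 11) = -37500 - 39*(-20788)/1601 = -37500 - 1*(-810732/1601) = -37500 + 810732/1601 = -59226768/1601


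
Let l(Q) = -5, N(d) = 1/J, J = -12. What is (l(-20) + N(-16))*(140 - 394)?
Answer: 7747/6 ≈ 1291.2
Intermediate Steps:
N(d) = -1/12 (N(d) = 1/(-12) = -1/12)
(l(-20) + N(-16))*(140 - 394) = (-5 - 1/12)*(140 - 394) = -61/12*(-254) = 7747/6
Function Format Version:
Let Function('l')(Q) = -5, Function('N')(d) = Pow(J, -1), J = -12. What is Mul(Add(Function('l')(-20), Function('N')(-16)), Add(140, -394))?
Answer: Rational(7747, 6) ≈ 1291.2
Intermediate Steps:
Function('N')(d) = Rational(-1, 12) (Function('N')(d) = Pow(-12, -1) = Rational(-1, 12))
Mul(Add(Function('l')(-20), Function('N')(-16)), Add(140, -394)) = Mul(Add(-5, Rational(-1, 12)), Add(140, -394)) = Mul(Rational(-61, 12), -254) = Rational(7747, 6)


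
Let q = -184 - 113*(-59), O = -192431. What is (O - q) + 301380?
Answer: 102466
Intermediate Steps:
q = 6483 (q = -184 + 6667 = 6483)
(O - q) + 301380 = (-192431 - 1*6483) + 301380 = (-192431 - 6483) + 301380 = -198914 + 301380 = 102466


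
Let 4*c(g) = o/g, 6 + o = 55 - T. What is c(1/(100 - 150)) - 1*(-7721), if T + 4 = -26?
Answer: 13467/2 ≈ 6733.5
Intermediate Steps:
T = -30 (T = -4 - 26 = -30)
o = 79 (o = -6 + (55 - 1*(-30)) = -6 + (55 + 30) = -6 + 85 = 79)
c(g) = 79/(4*g) (c(g) = (79/g)/4 = 79/(4*g))
c(1/(100 - 150)) - 1*(-7721) = 79/(4*(1/(100 - 150))) - 1*(-7721) = 79/(4*(1/(-50))) + 7721 = 79/(4*(-1/50)) + 7721 = (79/4)*(-50) + 7721 = -1975/2 + 7721 = 13467/2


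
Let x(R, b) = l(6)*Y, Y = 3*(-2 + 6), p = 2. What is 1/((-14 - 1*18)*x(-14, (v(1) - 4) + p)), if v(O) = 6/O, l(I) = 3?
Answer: -1/1152 ≈ -0.00086806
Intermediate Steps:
Y = 12 (Y = 3*4 = 12)
x(R, b) = 36 (x(R, b) = 3*12 = 36)
1/((-14 - 1*18)*x(-14, (v(1) - 4) + p)) = 1/((-14 - 1*18)*36) = 1/((-14 - 18)*36) = 1/(-32*36) = 1/(-1152) = -1/1152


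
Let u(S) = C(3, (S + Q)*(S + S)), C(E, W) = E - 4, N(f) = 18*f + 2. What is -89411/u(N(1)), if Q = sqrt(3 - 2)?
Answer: 89411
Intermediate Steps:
Q = 1 (Q = sqrt(1) = 1)
N(f) = 2 + 18*f
C(E, W) = -4 + E
u(S) = -1 (u(S) = -4 + 3 = -1)
-89411/u(N(1)) = -89411/(-1) = -89411*(-1) = 89411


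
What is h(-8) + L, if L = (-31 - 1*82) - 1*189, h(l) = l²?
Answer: -238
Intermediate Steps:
L = -302 (L = (-31 - 82) - 189 = -113 - 189 = -302)
h(-8) + L = (-8)² - 302 = 64 - 302 = -238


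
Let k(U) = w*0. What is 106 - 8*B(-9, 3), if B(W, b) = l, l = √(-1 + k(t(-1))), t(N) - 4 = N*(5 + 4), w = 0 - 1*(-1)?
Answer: 106 - 8*I ≈ 106.0 - 8.0*I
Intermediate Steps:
w = 1 (w = 0 + 1 = 1)
t(N) = 4 + 9*N (t(N) = 4 + N*(5 + 4) = 4 + N*9 = 4 + 9*N)
k(U) = 0 (k(U) = 1*0 = 0)
l = I (l = √(-1 + 0) = √(-1) = I ≈ 1.0*I)
B(W, b) = I
106 - 8*B(-9, 3) = 106 - 8*I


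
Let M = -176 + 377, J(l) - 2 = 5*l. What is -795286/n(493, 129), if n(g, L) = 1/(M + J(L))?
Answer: -674402528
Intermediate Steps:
J(l) = 2 + 5*l
M = 201
n(g, L) = 1/(203 + 5*L) (n(g, L) = 1/(201 + (2 + 5*L)) = 1/(203 + 5*L))
-795286/n(493, 129) = -795286/(1/(203 + 5*129)) = -795286/(1/(203 + 645)) = -795286/(1/848) = -795286/1/848 = -795286*848 = -674402528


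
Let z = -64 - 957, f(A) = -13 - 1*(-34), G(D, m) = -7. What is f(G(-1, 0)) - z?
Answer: 1042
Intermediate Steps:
f(A) = 21 (f(A) = -13 + 34 = 21)
z = -1021
f(G(-1, 0)) - z = 21 - 1*(-1021) = 21 + 1021 = 1042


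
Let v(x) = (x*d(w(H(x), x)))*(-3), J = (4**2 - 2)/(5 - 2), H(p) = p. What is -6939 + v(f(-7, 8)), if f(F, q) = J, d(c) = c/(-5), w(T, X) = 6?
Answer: -34611/5 ≈ -6922.2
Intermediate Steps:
d(c) = -c/5 (d(c) = c*(-1/5) = -c/5)
J = 14/3 (J = (16 - 2)/3 = 14*(1/3) = 14/3 ≈ 4.6667)
f(F, q) = 14/3
v(x) = 18*x/5 (v(x) = (x*(-1/5*6))*(-3) = (x*(-6/5))*(-3) = -6*x/5*(-3) = 18*x/5)
-6939 + v(f(-7, 8)) = -6939 + (18/5)*(14/3) = -6939 + 84/5 = -34611/5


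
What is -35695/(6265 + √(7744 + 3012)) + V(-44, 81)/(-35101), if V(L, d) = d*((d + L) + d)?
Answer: -8224658516377/1377344601369 + 71390*√2689/39239469 ≈ -5.8770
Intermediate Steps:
V(L, d) = d*(L + 2*d) (V(L, d) = d*((L + d) + d) = d*(L + 2*d))
-35695/(6265 + √(7744 + 3012)) + V(-44, 81)/(-35101) = -35695/(6265 + √(7744 + 3012)) + (81*(-44 + 2*81))/(-35101) = -35695/(6265 + √10756) + (81*(-44 + 162))*(-1/35101) = -35695/(6265 + 2*√2689) + (81*118)*(-1/35101) = -35695/(6265 + 2*√2689) + 9558*(-1/35101) = -35695/(6265 + 2*√2689) - 9558/35101 = -9558/35101 - 35695/(6265 + 2*√2689)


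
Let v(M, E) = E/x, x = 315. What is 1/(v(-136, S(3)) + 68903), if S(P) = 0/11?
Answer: 1/68903 ≈ 1.4513e-5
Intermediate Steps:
S(P) = 0 (S(P) = 0*(1/11) = 0)
v(M, E) = E/315
1/(v(-136, S(3)) + 68903) = 1/((1/315)*0 + 68903) = 1/(0 + 68903) = 1/68903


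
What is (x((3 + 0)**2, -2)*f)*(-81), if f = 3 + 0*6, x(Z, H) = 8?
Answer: -1944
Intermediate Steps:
f = 3 (f = 3 + 0 = 3)
(x((3 + 0)**2, -2)*f)*(-81) = (8*3)*(-81) = 24*(-81) = -1944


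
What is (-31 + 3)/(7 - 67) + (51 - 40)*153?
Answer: 25252/15 ≈ 1683.5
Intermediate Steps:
(-31 + 3)/(7 - 67) + (51 - 40)*153 = -28/(-60) + 11*153 = -28*(-1/60) + 1683 = 7/15 + 1683 = 25252/15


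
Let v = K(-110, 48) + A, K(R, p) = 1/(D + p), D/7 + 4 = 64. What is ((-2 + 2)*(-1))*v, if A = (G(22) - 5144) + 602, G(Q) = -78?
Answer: 0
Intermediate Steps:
D = 420 (D = -28 + 7*64 = -28 + 448 = 420)
K(R, p) = 1/(420 + p)
A = -4620 (A = (-78 - 5144) + 602 = -5222 + 602 = -4620)
v = -2162159/468 (v = 1/(420 + 48) - 4620 = 1/468 - 4620 = -2162159/468 ≈ -4620.0)
((-2 + 2)*(-1))*v = ((-2 + 2)*(-1))*(-2162159/468) = (0*(-1))*(-2162159/468) = 0*(-2162159/468) = 0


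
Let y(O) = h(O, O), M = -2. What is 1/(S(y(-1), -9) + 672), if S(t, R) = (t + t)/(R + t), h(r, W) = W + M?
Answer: 2/1345 ≈ 0.0014870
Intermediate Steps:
h(r, W) = -2 + W (h(r, W) = W - 2 = -2 + W)
y(O) = -2 + O
S(t, R) = 2*t/(R + t) (S(t, R) = (2*t)/(R + t) = 2*t/(R + t))
1/(S(y(-1), -9) + 672) = 1/(2*(-2 - 1)/(-9 + (-2 - 1)) + 672) = 1/(2*(-3)/(-9 - 3) + 672) = 1/(2*(-3)/(-12) + 672) = 1/(2*(-3)*(-1/12) + 672) = 1/(1/2 + 672) = 1/(1345/2) = 2/1345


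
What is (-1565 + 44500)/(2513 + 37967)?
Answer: 8587/8096 ≈ 1.0606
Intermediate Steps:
(-1565 + 44500)/(2513 + 37967) = 42935/40480 = 42935*(1/40480) = 8587/8096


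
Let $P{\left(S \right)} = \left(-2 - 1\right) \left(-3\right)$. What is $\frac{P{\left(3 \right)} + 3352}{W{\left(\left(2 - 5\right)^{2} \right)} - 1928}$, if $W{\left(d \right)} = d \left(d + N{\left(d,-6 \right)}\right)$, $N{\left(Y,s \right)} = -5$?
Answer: $- \frac{3361}{1892} \approx -1.7764$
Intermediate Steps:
$P{\left(S \right)} = 9$ ($P{\left(S \right)} = \left(-3\right) \left(-3\right) = 9$)
$W{\left(d \right)} = d \left(-5 + d\right)$ ($W{\left(d \right)} = d \left(d - 5\right) = d \left(-5 + d\right)$)
$\frac{P{\left(3 \right)} + 3352}{W{\left(\left(2 - 5\right)^{2} \right)} - 1928} = \frac{9 + 3352}{\left(2 - 5\right)^{2} \left(-5 + \left(2 - 5\right)^{2}\right) - 1928} = \frac{3361}{\left(-3\right)^{2} \left(-5 + \left(-3\right)^{2}\right) - 1928} = \frac{3361}{9 \left(-5 + 9\right) - 1928} = \frac{3361}{9 \cdot 4 - 1928} = \frac{3361}{36 - 1928} = \frac{3361}{-1892} = 3361 \left(- \frac{1}{1892}\right) = - \frac{3361}{1892}$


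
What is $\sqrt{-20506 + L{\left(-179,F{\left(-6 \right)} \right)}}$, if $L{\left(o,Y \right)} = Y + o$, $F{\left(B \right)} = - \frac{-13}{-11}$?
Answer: $\frac{2 i \sqrt{625757}}{11} \approx 143.83 i$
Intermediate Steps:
$F{\left(B \right)} = - \frac{13}{11}$ ($F{\left(B \right)} = - \frac{\left(-13\right) \left(-1\right)}{11} = \left(-1\right) \frac{13}{11} = - \frac{13}{11}$)
$\sqrt{-20506 + L{\left(-179,F{\left(-6 \right)} \right)}} = \sqrt{-20506 - \frac{1982}{11}} = \sqrt{- \frac{227548}{11}} = \frac{2 i \sqrt{625757}}{11}$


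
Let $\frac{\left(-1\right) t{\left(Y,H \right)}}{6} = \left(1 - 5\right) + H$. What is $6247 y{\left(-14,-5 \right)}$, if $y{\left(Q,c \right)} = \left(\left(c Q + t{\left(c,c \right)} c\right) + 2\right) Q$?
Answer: $17316684$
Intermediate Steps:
$t{\left(Y,H \right)} = 24 - 6 H$ ($t{\left(Y,H \right)} = - 6 \left(\left(1 - 5\right) + H\right) = - 6 \left(-4 + H\right) = 24 - 6 H$)
$y{\left(Q,c \right)} = Q \left(2 + Q c + c \left(24 - 6 c\right)\right)$ ($y{\left(Q,c \right)} = \left(\left(c Q + \left(24 - 6 c\right) c\right) + 2\right) Q = \left(\left(Q c + c \left(24 - 6 c\right)\right) + 2\right) Q = \left(2 + Q c + c \left(24 - 6 c\right)\right) Q = Q \left(2 + Q c + c \left(24 - 6 c\right)\right)$)
$6247 y{\left(-14,-5 \right)} = 6247 \left(- 14 \left(2 - -70 - - 30 \left(-4 - 5\right)\right)\right) = 6247 \left(- 14 \left(2 + 70 - \left(-30\right) \left(-9\right)\right)\right) = 6247 \left(- 14 \left(2 + 70 - 270\right)\right) = 6247 \left(\left(-14\right) \left(-198\right)\right) = 6247 \cdot 2772 = 17316684$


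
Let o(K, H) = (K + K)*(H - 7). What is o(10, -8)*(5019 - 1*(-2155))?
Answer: -2152200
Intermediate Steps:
o(K, H) = 2*K*(-7 + H) (o(K, H) = (2*K)*(-7 + H) = 2*K*(-7 + H))
o(10, -8)*(5019 - 1*(-2155)) = (2*10*(-7 - 8))*(5019 - 1*(-2155)) = (2*10*(-15))*(5019 + 2155) = -300*7174 = -2152200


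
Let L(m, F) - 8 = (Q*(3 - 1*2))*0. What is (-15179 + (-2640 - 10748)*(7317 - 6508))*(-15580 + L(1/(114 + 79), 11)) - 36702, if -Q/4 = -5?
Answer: 168894980910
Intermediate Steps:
Q = 20 (Q = -4*(-5) = 20)
L(m, F) = 8 (L(m, F) = 8 + (20*(3 - 1*2))*0 = 8 + (20*(3 - 2))*0 = 8 + (20*1)*0 = 8 + 20*0 = 8 + 0 = 8)
(-15179 + (-2640 - 10748)*(7317 - 6508))*(-15580 + L(1/(114 + 79), 11)) - 36702 = (-15179 + (-2640 - 10748)*(7317 - 6508))*(-15580 + 8) - 36702 = (-15179 - 13388*809)*(-15572) - 36702 = (-15179 - 10830892)*(-15572) - 36702 = -10846071*(-15572) - 36702 = 168895017612 - 36702 = 168894980910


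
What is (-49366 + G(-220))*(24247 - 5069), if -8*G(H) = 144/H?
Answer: -52070676839/55 ≈ -9.4674e+8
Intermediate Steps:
G(H) = -18/H
(-49366 + G(-220))*(24247 - 5069) = (-49366 - 18/(-220))*(24247 - 5069) = (-49366 - 18*(-1/220))*19178 = (-49366 + 9/110)*19178 = -5430251/110*19178 = -52070676839/55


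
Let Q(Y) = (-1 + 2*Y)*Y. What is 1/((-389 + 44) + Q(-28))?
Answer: 1/1251 ≈ 0.00079936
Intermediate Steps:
Q(Y) = Y*(-1 + 2*Y)
1/((-389 + 44) + Q(-28)) = 1/((-389 + 44) - 28*(-1 + 2*(-28))) = 1/(-345 - 28*(-1 - 56)) = 1/(-345 - 28*(-57)) = 1/(-345 + 1596) = 1/1251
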